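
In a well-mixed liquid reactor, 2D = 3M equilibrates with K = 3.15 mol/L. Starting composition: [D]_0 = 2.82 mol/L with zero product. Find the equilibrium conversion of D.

Let X = conversion of D; extent ξ = 2.82X/2 mol/L.
Concentrations: [D] = 2.82 − 2.82X; [M] = 4.23X.
K = [M]^3 / ([D]^2).
Setting equal to 3.15 and solving for X on (0,1) gives X = 0.459.

X = 0.459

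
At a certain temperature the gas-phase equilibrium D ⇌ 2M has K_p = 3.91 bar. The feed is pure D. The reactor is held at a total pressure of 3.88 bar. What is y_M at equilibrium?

Take 1 mol D as basis and let X be its fractional conversion, so ξ = X.
Mole table: n_D = 1 − X; n_M = 2X.
n_T = Σnᵢ = 1 + X.
Mole fractions y_i = n_i/n_T; K_p = p_M^2 / (p_D) with p_i = y_i·P.
This yields a degree-2 equation in X; solving on (0,1), X = 0.449.
Then n_M = 0.897, n_T = 1.45, so y_M = 0.619.

y_M = 0.619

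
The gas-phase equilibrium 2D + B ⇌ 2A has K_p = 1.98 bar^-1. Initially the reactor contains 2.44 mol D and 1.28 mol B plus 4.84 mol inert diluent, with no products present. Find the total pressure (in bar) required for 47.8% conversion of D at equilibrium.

P = 4.85 bar

Basis: 2.44 mol D initially; let X = conversion of D. Extent ξ = 1.22X.
Moles: n_D = 2.44 − 2.44X; n_B = 1.28 − 1.22X; n_A = 2.44X; n_I = 4.84 (inert).
n_T = Σnᵢ = 8.56 − 1.22X.
K_p = p_A^2 / (p_D^2 p_B) with p_i = (n_i/n_T)·P.
At X = 0.478: the mole-fraction product g(X) = Π y_i^ν_i = 9.599. Since K_p = g(X)·P^{-1}, P = (g/K_p)^(1/1) = (9.599/1.98)^(1/1) = 4.85 bar.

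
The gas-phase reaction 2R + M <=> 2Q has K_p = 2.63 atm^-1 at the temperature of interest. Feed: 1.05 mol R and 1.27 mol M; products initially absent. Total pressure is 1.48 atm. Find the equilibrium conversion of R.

Let X = conversion of R (basis 1.05 mol R); extent of reaction ξ = 0.525X.
Species balance: n_R = 1.05 − 1.05X; n_M = 1.27 − 0.525X; n_Q = 1.05X.
Total moles n_T = 2.32 − 0.525X.
With p_i = (n_i/n_T)P, K_p = p_Q^2 / (p_R^2 p_M).
This yields a degree-3 equation in X; solving on (0,1), X = 0.577.

X = 0.577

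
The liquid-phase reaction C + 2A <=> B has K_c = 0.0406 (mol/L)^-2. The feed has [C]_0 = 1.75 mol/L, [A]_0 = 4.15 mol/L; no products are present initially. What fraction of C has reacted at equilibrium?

X = 0.287

Let X = conversion of C; extent ξ = 1.75·X mol/L.
Concentrations: [C] = 1.75 − 1.75X; [A] = 4.15 − 3.5X; [B] = 1.75X.
K_c = [B] / ([C] [A]^2).
Setting equal to 0.0406 and solving for X on (0,1) gives X = 0.287.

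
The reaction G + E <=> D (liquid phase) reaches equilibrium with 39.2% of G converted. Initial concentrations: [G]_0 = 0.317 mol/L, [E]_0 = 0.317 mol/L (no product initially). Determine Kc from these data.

Let X = conversion of G.
Concentrations: [G] = 0.317 − 0.317X; [E] = 0.317 − 0.317X; [D] = 0.317X.
At X = 0.392: [G] = 0.193, [E] = 0.193, [D] = 0.124.
Kc = [D] / ([G] [E]) = 3.35 L/mol.

Kc = 3.35 L/mol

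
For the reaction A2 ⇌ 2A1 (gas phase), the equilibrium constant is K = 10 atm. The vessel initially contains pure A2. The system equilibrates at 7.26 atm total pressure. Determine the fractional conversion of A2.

X = 0.506

Let X = conversion of A2 (basis 1 mol A2); extent of reaction ξ = X.
Moles: n_A2 = 1 − X; n_A1 = 2X.
Total moles n_T = 1 + X.
y_i = n_i/n_T, p_i = y_i·P. K = p_A1^2 / (p_A2).
Substituting and setting equal to 10 atm gives a polynomial in X; the root in (0,1) is X = 0.506.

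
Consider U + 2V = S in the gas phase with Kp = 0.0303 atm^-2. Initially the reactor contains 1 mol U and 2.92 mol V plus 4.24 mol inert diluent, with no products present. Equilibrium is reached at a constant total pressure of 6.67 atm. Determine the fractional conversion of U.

X = 0.132

Take 1 mol U as basis and let X be its fractional conversion, so ξ = X.
At extent ξ: n_U = 1 − X; n_V = 2.92 − 2X; n_S = X; n_I = 4.24 (inert).
Summing: n_T = 8.16 − 2X.
Mole fractions y_i = n_i/n_T; Kp = p_S / (p_U p_V^2) with p_i = y_i·P.
Setting this equal to 0.0303 atm^-2 and taking the physical root (0 < X < 1) gives X = 0.132.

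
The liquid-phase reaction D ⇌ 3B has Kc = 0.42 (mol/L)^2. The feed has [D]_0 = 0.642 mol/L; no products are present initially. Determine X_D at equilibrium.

X = 0.298

Let X = conversion of D; extent ξ = 0.642·X mol/L.
Concentrations: [D] = 0.642 − 0.642X; [B] = 1.93X.
Kc = [B]^3 / ([D]).
Equating to 0.42 (mol/L)^2: the physical root is X = 0.298.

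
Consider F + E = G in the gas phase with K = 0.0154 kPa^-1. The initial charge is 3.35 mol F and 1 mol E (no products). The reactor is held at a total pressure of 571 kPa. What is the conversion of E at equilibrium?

X = 0.862

Let X = conversion of E (basis 1 mol E); extent of reaction ξ = X.
Mole table: n_F = 3.35 − X; n_E = 1 − X; n_G = X.
n_T = Σnᵢ = 4.35 − X.
Mole fractions y_i = n_i/n_T; K = p_G / (p_F p_E) with p_i = y_i·P.
Substituting and setting equal to 0.0154 kPa^-1 gives a polynomial in X; the root in (0,1) is X = 0.862.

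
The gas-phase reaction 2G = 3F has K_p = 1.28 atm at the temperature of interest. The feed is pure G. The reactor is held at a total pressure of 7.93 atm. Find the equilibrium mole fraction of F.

Let X = conversion of G (basis 1 mol G); extent of reaction ξ = 0.5X.
Moles: n_G = 1 − X; n_F = 1.5X.
n_T = Σnᵢ = 1 + 0.5X.
Mole fractions y_i = n_i/n_T; K_p = p_F^3 / (p_G^2) with p_i = y_i·P.
Equating to 1.28 atm and solving on 0 < X < 1: X = 0.300.
Then n_F = 0.45, n_T = 1.15, so y_F = 0.391.

y_F = 0.391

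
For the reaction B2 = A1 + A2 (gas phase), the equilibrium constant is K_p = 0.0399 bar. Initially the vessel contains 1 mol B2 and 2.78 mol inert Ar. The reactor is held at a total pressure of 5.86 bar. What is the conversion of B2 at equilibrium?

Let X = conversion of B2 (basis 1 mol B2); extent of reaction ξ = X.
Moles: n_B2 = 1 − X; n_A1 = X; n_A2 = X; n_I = 2.78 (inert).
Total moles n_T = 3.78 + X.
y_i = n_i/n_T, p_i = y_i·P. K_p = p_A1 p_A2 / (p_B2).
Setting this equal to 0.0399 bar and taking the physical root (0 < X < 1) gives X = 0.151.

X = 0.151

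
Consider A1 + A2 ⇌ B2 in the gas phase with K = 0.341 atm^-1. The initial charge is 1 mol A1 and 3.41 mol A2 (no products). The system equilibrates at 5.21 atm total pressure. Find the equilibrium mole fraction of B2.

Take 1 mol A1 as basis and let X be its fractional conversion, so ξ = X.
Moles: n_A1 = 1 − X; n_A2 = 3.41 − X; n_B2 = X.
Summing: n_T = 4.41 − X.
With p_i = (n_i/n_T)P, K = p_B2 / (p_A1 p_A2).
Substituting and setting equal to 0.341 atm^-1 gives a polynomial in X; the root in (0,1) is X = 0.568.
Then n_B2 = 0.568, n_T = 3.84, so y_B2 = 0.148.

y_B2 = 0.148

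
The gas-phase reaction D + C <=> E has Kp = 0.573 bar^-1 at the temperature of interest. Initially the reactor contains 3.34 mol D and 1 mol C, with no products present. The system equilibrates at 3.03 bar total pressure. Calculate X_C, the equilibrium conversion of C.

X = 0.561

Basis: 1 mol C initially; let X = conversion of C. Extent ξ = X.
At extent ξ: n_D = 3.34 − X; n_C = 1 − X; n_E = X.
n_T = Σnᵢ = 4.34 − X.
Mole fractions y_i = n_i/n_T; Kp = p_E / (p_D p_C) with p_i = y_i·P.
Substituting and setting equal to 0.573 bar^-1 gives a polynomial in X; the root in (0,1) is X = 0.561.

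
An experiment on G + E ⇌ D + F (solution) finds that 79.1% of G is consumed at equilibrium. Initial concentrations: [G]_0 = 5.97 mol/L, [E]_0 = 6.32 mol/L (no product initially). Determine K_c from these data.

Let X = conversion of G.
Concentrations: [G] = 5.97 − 5.97X; [E] = 6.32 − 5.97X; [D] = 5.97X; [F] = 5.97X.
At X = 0.791: [G] = 1.25, [E] = 1.6, [D] = 4.72, [F] = 4.72.
K_c = [D] [F] / ([G] [E]) = 11.2.

K_c = 11.2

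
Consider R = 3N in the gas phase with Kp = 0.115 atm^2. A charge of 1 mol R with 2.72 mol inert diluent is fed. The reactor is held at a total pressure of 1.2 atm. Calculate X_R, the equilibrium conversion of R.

X = 0.336

Let X = conversion of R (basis 1 mol R); extent of reaction ξ = X.
Moles: n_R = 1 − X; n_N = 3X; n_I = 2.72 (inert).
n_T = Σnᵢ = 3.72 + 2X.
y_i = n_i/n_T, p_i = y_i·P. Kp = p_N^3 / (p_R).
Setting this equal to 0.115 atm^2 and taking the physical root (0 < X < 1) gives X = 0.336.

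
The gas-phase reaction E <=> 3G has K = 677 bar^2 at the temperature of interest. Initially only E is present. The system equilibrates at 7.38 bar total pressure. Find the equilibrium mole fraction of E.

y_E = 0.066

Basis: 1 mol E initially; let X = conversion of E. Extent ξ = X.
Species balance: n_E = 1 − X; n_G = 3X.
n_T = Σnᵢ = 1 + 2X.
y_i = n_i/n_T, p_i = y_i·P. K = p_G^3 / (p_E).
Substituting and setting equal to 677 bar^2 gives a polynomial in X; the root in (0,1) is X = 0.826.
Then n_E = 0.174, n_T = 2.65, so y_E = 0.066.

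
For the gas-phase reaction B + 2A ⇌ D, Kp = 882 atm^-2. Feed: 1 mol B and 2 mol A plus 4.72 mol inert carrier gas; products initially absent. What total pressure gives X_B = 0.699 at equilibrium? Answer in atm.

P = 0.539 atm

Take 1 mol B as basis and let X be its fractional conversion, so ξ = X.
At extent ξ: n_B = 1 − X; n_A = 2 − 2X; n_D = X; n_I = 4.72 (inert).
Total moles n_T = 7.72 − 2X.
Kp = p_D / (p_B p_A^2) with p_i = (n_i/n_T)·P.
At X = 0.699: the mole-fraction product g(X) = Π y_i^ν_i = 256.1. Since Kp = g(X)·P^{-2}, P = (g/Kp)^(1/2) = (256.1/882)^(1/2) = 0.539 atm.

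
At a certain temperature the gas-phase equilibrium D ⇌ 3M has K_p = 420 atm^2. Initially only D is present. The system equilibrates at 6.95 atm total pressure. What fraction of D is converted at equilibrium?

X = 0.777

Basis: 1 mol D initially; let X = conversion of D. Extent ξ = X.
Species balance: n_D = 1 − X; n_M = 3X.
n_T = Σnᵢ = 1 + 2X.
With p_i = (n_i/n_T)P, K_p = p_M^3 / (p_D).
Substituting and setting equal to 420 atm^2 gives a polynomial in X; the root in (0,1) is X = 0.777.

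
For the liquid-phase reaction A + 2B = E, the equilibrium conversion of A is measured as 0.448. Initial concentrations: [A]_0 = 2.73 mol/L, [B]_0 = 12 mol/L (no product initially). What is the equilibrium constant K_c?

Let X = conversion of A.
Concentrations: [A] = 2.73 − 2.73X; [B] = 12 − 5.46X; [E] = 2.73X.
At X = 0.448: [A] = 1.51, [B] = 9.55, [E] = 1.22.
K_c = [E] / ([A] [B]^2) = 0.00889 (mol/L)^-2.

K_c = 0.00889 (mol/L)^-2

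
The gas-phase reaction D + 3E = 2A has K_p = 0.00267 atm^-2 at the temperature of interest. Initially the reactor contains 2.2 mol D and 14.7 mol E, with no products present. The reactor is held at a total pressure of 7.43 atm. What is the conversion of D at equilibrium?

X = 0.311

Let X = conversion of D (basis 2.2 mol D); extent of reaction ξ = 2.2X.
Species balance: n_D = 2.2 − 2.2X; n_E = 14.7 − 6.6X; n_A = 4.4X.
n_T = Σnᵢ = 16.9 − 4.4X.
y_i = n_i/n_T, p_i = y_i·P. K_p = p_A^2 / (p_D p_E^3).
Setting this equal to 0.00267 atm^-2 and taking the physical root (0 < X < 1) gives X = 0.311.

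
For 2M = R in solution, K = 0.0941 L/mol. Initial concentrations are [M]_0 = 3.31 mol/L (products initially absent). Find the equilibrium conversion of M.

Let X = conversion of M; extent ξ = 3.31X/2 mol/L.
Concentrations: [M] = 3.31 − 3.31X; [R] = 1.66X.
K = [R] / ([M]^2).
Solving K = 0.0941 for X ∈ (0,1): X = 0.303.

X = 0.303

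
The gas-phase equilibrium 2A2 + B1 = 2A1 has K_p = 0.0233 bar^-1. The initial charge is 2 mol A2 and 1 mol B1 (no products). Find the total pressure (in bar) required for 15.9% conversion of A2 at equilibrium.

Let X = conversion of A2 (basis 2 mol A2); extent of reaction ξ = X.
Mole table: n_A2 = 2 − 2X; n_B1 = 1 − X; n_A1 = 2X.
n_T = Σnᵢ = 3 − X.
K_p = p_A1^2 / (p_A2^2 p_B1) with p_i = (n_i/n_T)·P.
At X = 0.159: the mole-fraction product g(X) = Π y_i^ν_i = 0.1207. Since K_p = g(X)·P^{-1}, P = (g/K_p)^(1/1) = (0.1207/0.0233)^(1/1) = 5.18 bar.

P = 5.18 bar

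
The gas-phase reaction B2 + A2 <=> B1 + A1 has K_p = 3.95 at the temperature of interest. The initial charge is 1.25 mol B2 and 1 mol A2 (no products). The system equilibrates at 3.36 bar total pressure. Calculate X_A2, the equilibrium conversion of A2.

X = 0.735

Take 1 mol A2 as basis and let X be its fractional conversion, so ξ = X.
Moles: n_B2 = 1.25 − X; n_A2 = 1 − X; n_B1 = X; n_A1 = X.
Since Δν = 0, n_T = 2.25 throughout.
Mole fractions y_i = n_i/n_T; K_p = p_B1 p_A1 / (p_B2 p_A2) with p_i = y_i·P.
Equating to 3.95 and solving on 0 < X < 1: X = 0.735.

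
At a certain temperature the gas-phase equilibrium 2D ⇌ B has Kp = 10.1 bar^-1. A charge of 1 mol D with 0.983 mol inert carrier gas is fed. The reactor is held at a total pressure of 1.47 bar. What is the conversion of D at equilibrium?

Let X = conversion of D (basis 1 mol D); extent of reaction ξ = 0.5X.
Mole table: n_D = 1 − X; n_B = 0.5X; n_I = 0.983 (inert).
Summing: n_T = 1.98 − 0.5X.
y_i = n_i/n_T, p_i = y_i·P. Kp = p_B / (p_D^2).
Equating to 10.1 bar^-1 and solving on 0 < X < 1: X = 0.794.

X = 0.794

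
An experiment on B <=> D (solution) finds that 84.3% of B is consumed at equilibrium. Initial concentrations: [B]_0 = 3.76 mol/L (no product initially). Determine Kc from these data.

Let X = conversion of B.
Concentrations: [B] = 3.76 − 3.76X; [D] = 3.76X.
At X = 0.843: [B] = 0.59, [D] = 3.17.
Kc = [D] / ([B]) = 5.37.

Kc = 5.37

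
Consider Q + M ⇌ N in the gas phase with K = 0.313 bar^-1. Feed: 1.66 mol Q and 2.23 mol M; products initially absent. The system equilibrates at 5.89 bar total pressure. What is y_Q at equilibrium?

y_Q = 0.285

Let X = conversion of Q (basis 1.66 mol Q); extent of reaction ξ = 1.66X.
At extent ξ: n_Q = 1.66 − 1.66X; n_M = 2.23 − 1.66X; n_N = 1.66X.
Total moles n_T = 3.89 − 1.66X.
With p_i = (n_i/n_T)P, K = p_N / (p_Q p_M).
This yields a degree-2 equation in X; solving on (0,1), X = 0.463.
Then n_Q = 0.891, n_T = 3.12, so y_Q = 0.285.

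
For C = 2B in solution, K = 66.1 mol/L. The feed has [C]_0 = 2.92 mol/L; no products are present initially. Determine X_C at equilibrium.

Let X = conversion of C; extent ξ = 2.92·X mol/L.
Concentrations: [C] = 2.92 − 2.92X; [B] = 5.84X.
K = [B]^2 / ([C]).
This equals 66.1 at X = 0.867 (the root in 0 < X < 1).

X = 0.867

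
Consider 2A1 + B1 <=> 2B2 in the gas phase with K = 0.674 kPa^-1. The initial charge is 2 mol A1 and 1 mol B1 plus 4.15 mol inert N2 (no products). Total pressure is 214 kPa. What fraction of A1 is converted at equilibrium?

Basis: 2 mol A1 initially; let X = conversion of A1. Extent ξ = X.
Moles: n_A1 = 2 − 2X; n_B1 = 1 − X; n_B2 = 2X; n_I = 4.15 (inert).
Total moles n_T = 7.15 − X.
y_i = n_i/n_T, p_i = y_i·P. K = p_B2^2 / (p_A1^2 p_B1).
Setting this equal to 0.674 kPa^-1 and taking the physical root (0 < X < 1) gives X = 0.716.

X = 0.716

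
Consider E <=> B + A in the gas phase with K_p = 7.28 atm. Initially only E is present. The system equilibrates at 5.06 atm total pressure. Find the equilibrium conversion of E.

X = 0.768

Basis: 1 mol E initially; let X = conversion of E. Extent ξ = X.
Mole table: n_E = 1 − X; n_B = X; n_A = X.
Total moles n_T = 1 + X.
y_i = n_i/n_T, p_i = y_i·P. K_p = p_B p_A / (p_E).
Setting this equal to 7.28 atm and taking the physical root (0 < X < 1) gives X = 0.768.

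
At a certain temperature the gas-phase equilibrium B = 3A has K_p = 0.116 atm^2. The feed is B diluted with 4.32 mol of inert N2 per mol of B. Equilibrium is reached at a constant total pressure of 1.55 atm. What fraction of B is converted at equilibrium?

X = 0.348

Take 1 mol B as basis and let X be its fractional conversion, so ξ = X.
Mole table: n_B = 1 − X; n_A = 3X; n_I = 4.32 (inert).
n_T = Σnᵢ = 5.32 + 2X.
Mole fractions y_i = n_i/n_T; K_p = p_A^3 / (p_B) with p_i = y_i·P.
Setting this equal to 0.116 atm^2 and taking the physical root (0 < X < 1) gives X = 0.348.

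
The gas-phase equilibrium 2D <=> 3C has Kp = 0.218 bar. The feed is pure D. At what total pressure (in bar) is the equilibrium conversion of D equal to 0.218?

Basis: 1 mol D initially; let X = conversion of D. Extent ξ = 0.5X.
Species balance: n_D = 1 − X; n_C = 1.5X.
Summing: n_T = 1 + 0.5X.
Kp = p_C^3 / (p_D^2) with p_i = (n_i/n_T)·P.
At X = 0.218: the mole-fraction product g(X) = Π y_i^ν_i = 0.05156. Since Kp = g(X)·P^{1}, P = (Kp/g)^(1/1) = (0.218/0.05156)^(1/1) = 4.23 bar.

P = 4.23 bar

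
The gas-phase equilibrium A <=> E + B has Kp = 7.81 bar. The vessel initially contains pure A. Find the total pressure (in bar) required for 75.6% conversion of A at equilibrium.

P = 5.85 bar

Take 1 mol A as basis and let X be its fractional conversion, so ξ = X.
At extent ξ: n_A = 1 − X; n_E = X; n_B = X.
Total moles n_T = 1 + X.
Kp = p_E p_B / (p_A) with p_i = (n_i/n_T)·P.
At X = 0.756: the mole-fraction product g(X) = Π y_i^ν_i = 1.334. Since Kp = g(X)·P^{1}, P = (Kp/g)^(1/1) = (7.81/1.334)^(1/1) = 5.85 bar.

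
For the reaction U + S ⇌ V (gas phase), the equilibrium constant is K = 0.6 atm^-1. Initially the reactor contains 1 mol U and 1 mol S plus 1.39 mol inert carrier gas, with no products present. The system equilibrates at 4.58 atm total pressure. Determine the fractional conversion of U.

Let X = conversion of U (basis 1 mol U); extent of reaction ξ = X.
Mole table: n_U = 1 − X; n_S = 1 − X; n_V = X; n_I = 1.39 (inert).
Summing: n_T = 3.39 − X.
y_i = n_i/n_T, p_i = y_i·P. K = p_V / (p_U p_S).
This yields a degree-2 equation in X; solving on (0,1), X = 0.366.

X = 0.366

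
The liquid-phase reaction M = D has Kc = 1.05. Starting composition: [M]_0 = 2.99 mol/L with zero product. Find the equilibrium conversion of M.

X = 0.512

Let X = conversion of M; extent ξ = 2.99·X mol/L.
Concentrations: [M] = 2.99 − 2.99X; [D] = 2.99X.
Kc = [D] / ([M]).
This equals 1.05 at X = 0.512 (the root in 0 < X < 1).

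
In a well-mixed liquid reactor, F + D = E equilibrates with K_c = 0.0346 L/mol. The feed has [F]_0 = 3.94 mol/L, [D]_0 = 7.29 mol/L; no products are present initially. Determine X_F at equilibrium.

Let X = conversion of F; extent ξ = 3.94·X mol/L.
Concentrations: [F] = 3.94 − 3.94X; [D] = 7.29 − 3.94X; [E] = 3.94X.
K_c = [E] / ([F] [D]).
Equating to 0.0346 L/mol: the physical root is X = 0.185.

X = 0.185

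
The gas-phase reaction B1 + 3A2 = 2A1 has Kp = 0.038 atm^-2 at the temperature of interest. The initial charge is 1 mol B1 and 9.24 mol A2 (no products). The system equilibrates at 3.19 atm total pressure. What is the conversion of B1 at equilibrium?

X = 0.507

Let X = conversion of B1 (basis 1 mol B1); extent of reaction ξ = X.
At extent ξ: n_B1 = 1 − X; n_A2 = 9.24 − 3X; n_A1 = 2X.
Total moles n_T = 10.2 − 2X.
y_i = n_i/n_T, p_i = y_i·P. Kp = p_A1^2 / (p_B1 p_A2^3).
Setting this equal to 0.038 atm^-2 and taking the physical root (0 < X < 1) gives X = 0.507.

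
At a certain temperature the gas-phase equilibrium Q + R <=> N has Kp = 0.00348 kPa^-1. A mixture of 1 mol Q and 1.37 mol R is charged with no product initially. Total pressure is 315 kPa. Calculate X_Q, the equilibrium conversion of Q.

X = 0.356

Basis: 1 mol Q initially; let X = conversion of Q. Extent ξ = X.
Species balance: n_Q = 1 − X; n_R = 1.37 − X; n_N = X.
Summing: n_T = 2.37 − X.
With p_i = (n_i/n_T)P, Kp = p_N / (p_Q p_R).
Substituting and setting equal to 0.00348 kPa^-1 gives a polynomial in X; the root in (0,1) is X = 0.356.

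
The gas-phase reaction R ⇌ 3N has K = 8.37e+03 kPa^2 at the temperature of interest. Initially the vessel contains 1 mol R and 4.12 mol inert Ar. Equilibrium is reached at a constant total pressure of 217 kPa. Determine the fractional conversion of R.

X = 0.498

Take 1 mol R as basis and let X be its fractional conversion, so ξ = X.
At extent ξ: n_R = 1 − X; n_N = 3X; n_I = 4.12 (inert).
Summing: n_T = 5.12 + 2X.
y_i = n_i/n_T, p_i = y_i·P. K = p_N^3 / (p_R).
This yields a degree-3 equation in X; solving on (0,1), X = 0.498.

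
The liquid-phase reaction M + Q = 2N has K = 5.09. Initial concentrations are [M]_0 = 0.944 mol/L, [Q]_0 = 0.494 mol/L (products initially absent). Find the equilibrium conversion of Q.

Let X = conversion of Q; extent ξ = 0.494·X mol/L.
Concentrations: [M] = 0.944 − 0.494X; [Q] = 0.494 − 0.494X; [N] = 0.988X.
K = [N]^2 / ([M] [Q]).
Equating to 5.09: the physical root is X = 0.692.

X = 0.692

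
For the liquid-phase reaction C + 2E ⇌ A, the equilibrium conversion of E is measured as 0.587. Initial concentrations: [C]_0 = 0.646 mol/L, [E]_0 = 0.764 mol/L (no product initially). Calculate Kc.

Kc = 5.34 (mol/L)^-2

Let X = conversion of E.
Concentrations: [C] = 0.646 − 0.382X; [E] = 0.764 − 0.764X; [A] = 0.382X.
At X = 0.587: [C] = 0.422, [E] = 0.316, [A] = 0.224.
Kc = [A] / ([C] [E]^2) = 5.34 (mol/L)^-2.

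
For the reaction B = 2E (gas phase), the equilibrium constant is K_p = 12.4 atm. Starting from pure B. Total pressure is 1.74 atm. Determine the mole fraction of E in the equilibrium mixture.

y_E = 0.889

Let X = conversion of B (basis 1 mol B); extent of reaction ξ = X.
Mole table: n_B = 1 − X; n_E = 2X.
Total moles n_T = 1 + X.
With p_i = (n_i/n_T)P, K_p = p_E^2 / (p_B).
Setting this equal to 12.4 atm and taking the physical root (0 < X < 1) gives X = 0.800.
Then n_E = 1.6, n_T = 1.8, so y_E = 0.889.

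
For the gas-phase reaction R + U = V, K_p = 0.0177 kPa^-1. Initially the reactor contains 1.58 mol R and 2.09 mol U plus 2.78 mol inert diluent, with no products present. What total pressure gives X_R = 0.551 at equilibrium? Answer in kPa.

P = 317 kPa

Take 1.58 mol R as basis and let X be its fractional conversion, so ξ = 1.58X.
Moles: n_R = 1.58 − 1.58X; n_U = 2.09 − 1.58X; n_V = 1.58X; n_I = 2.78 (inert).
Total moles n_T = 6.45 − 1.58X.
K_p = p_V / (p_R p_U) with p_i = (n_i/n_T)·P.
At X = 0.551: the mole-fraction product g(X) = Π y_i^ν_i = 5.615. Since K_p = g(X)·P^{-1}, P = (g/K_p)^(1/1) = (5.615/0.0177)^(1/1) = 317 kPa.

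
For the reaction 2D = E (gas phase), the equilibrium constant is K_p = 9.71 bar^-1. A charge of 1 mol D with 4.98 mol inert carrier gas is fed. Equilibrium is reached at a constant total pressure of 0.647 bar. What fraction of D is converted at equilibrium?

X = 0.515

Take 1 mol D as basis and let X be its fractional conversion, so ξ = 0.5X.
Mole table: n_D = 1 − X; n_E = 0.5X; n_I = 4.98 (inert).
Total moles n_T = 5.98 − 0.5X.
With p_i = (n_i/n_T)P, K_p = p_E / (p_D^2).
This yields a degree-2 equation in X; solving on (0,1), X = 0.515.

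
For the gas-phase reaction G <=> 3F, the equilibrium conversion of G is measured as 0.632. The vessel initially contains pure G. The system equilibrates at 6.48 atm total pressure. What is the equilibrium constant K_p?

Take 1 mol G as basis and let X be its fractional conversion, so ξ = X.
At extent ξ: n_G = 1 − X; n_F = 3X.
n_T = Σnᵢ = 1 + 2X.
At X = 0.632: n_G = 0.368, n_F = 1.9, n_T = 2.26.
p_i = (n_i/n_T)·P. K_p = p_F^3 / (p_G) = 152 atm^2.

K_p = 152 atm^2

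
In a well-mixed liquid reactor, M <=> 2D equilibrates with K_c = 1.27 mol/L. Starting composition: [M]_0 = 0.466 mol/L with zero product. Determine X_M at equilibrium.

Let X = conversion of M; extent ξ = 0.466·X mol/L.
Concentrations: [M] = 0.466 − 0.466X; [D] = 0.932X.
K_c = [D]^2 / ([M]).
This equals 1.27 at X = 0.552 (the root in 0 < X < 1).

X = 0.552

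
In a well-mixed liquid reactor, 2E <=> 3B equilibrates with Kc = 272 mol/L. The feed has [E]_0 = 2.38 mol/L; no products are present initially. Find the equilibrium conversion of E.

X = 0.862

Let X = conversion of E; extent ξ = 2.38X/2 mol/L.
Concentrations: [E] = 2.38 − 2.38X; [B] = 3.57X.
Kc = [B]^3 / ([E]^2).
Equating to 272 mol/L: the physical root is X = 0.862.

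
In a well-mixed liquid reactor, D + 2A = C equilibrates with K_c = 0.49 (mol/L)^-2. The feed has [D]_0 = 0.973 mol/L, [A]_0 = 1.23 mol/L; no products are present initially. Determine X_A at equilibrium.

Let X = conversion of A; extent ξ = 1.23X/2 mol/L.
Concentrations: [D] = 0.973 − 0.615X; [A] = 1.23 − 1.23X; [C] = 0.615X.
K_c = [C] / ([D] [A]^2).
Setting equal to 0.49 and solving for X on (0,1) gives X = 0.365.

X = 0.365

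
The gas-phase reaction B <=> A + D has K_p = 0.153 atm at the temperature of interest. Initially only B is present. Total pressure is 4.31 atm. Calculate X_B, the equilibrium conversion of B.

Basis: 1 mol B initially; let X = conversion of B. Extent ξ = X.
Mole table: n_B = 1 − X; n_A = X; n_D = X.
n_T = Σnᵢ = 1 + X.
y_i = n_i/n_T, p_i = y_i·P. K_p = p_A p_D / (p_B).
Equating to 0.153 atm and solving on 0 < X < 1: X = 0.185.

X = 0.185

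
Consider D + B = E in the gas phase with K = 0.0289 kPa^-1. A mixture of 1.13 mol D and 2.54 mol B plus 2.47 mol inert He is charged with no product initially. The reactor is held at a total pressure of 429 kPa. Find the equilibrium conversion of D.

X = 0.795

Basis: 1.13 mol D initially; let X = conversion of D. Extent ξ = 1.13X.
Mole table: n_D = 1.13 − 1.13X; n_B = 2.54 − 1.13X; n_E = 1.13X; n_I = 2.47 (inert).
Total moles n_T = 6.14 − 1.13X.
y_i = n_i/n_T, p_i = y_i·P. K = p_E / (p_D p_B).
Substituting and setting equal to 0.0289 kPa^-1 gives a polynomial in X; the root in (0,1) is X = 0.795.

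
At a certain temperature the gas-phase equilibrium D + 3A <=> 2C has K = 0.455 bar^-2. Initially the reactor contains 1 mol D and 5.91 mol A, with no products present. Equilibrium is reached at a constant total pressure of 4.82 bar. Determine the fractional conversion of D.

Let X = conversion of D (basis 1 mol D); extent of reaction ξ = X.
Mole table: n_D = 1 − X; n_A = 5.91 − 3X; n_C = 2X.
n_T = Σnᵢ = 6.91 − 2X.
Mole fractions y_i = n_i/n_T; K = p_C^2 / (p_D p_A^3) with p_i = y_i·P.
Substituting and setting equal to 0.455 bar^-2 gives a polynomial in X; the root in (0,1) is X = 0.825.

X = 0.825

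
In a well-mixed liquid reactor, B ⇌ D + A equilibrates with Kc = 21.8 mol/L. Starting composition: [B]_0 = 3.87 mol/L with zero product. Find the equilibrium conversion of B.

Let X = conversion of B; extent ξ = 3.87·X mol/L.
Concentrations: [B] = 3.87 − 3.87X; [D] = 3.87X; [A] = 3.87X.
Kc = [D] [A] / ([B]).
Equating to 21.8 mol/L: the physical root is X = 0.867.

X = 0.867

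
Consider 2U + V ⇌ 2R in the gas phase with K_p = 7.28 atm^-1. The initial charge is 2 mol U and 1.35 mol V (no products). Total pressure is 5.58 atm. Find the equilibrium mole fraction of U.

Let X = conversion of U (basis 2 mol U); extent of reaction ξ = X.
Mole table: n_U = 2 − 2X; n_V = 1.35 − X; n_R = 2X.
Summing: n_T = 3.35 − X.
Mole fractions y_i = n_i/n_T; K_p = p_R^2 / (p_U^2 p_V) with p_i = y_i·P.
This yields a degree-3 equation in X; solving on (0,1), X = 0.753.
Then n_U = 0.493, n_T = 2.6, so y_U = 0.190.

y_U = 0.190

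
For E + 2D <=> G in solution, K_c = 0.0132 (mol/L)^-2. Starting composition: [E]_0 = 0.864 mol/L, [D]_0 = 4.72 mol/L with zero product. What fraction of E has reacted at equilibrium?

Let X = conversion of E; extent ξ = 0.864·X mol/L.
Concentrations: [E] = 0.864 − 0.864X; [D] = 4.72 − 1.73X; [G] = 0.864X.
K_c = [G] / ([E] [D]^2).
This equals 0.0132 at X = 0.201 (the root in 0 < X < 1).

X = 0.201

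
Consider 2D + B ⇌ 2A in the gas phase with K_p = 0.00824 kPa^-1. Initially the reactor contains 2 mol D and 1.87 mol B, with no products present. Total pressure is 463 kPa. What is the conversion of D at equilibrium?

Take 2 mol D as basis and let X be its fractional conversion, so ξ = X.
Moles: n_D = 2 − 2X; n_B = 1.87 − X; n_A = 2X.
n_T = Σnᵢ = 3.87 − X.
Mole fractions y_i = n_i/n_T; K_p = p_A^2 / (p_D^2 p_B) with p_i = y_i·P.
This yields a degree-3 equation in X; solving on (0,1), X = 0.552.

X = 0.552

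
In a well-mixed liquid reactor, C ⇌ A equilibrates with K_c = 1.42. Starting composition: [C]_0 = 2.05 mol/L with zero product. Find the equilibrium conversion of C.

Let X = conversion of C; extent ξ = 2.05·X mol/L.
Concentrations: [C] = 2.05 − 2.05X; [A] = 2.05X.
K_c = [A] / ([C]).
This equals 1.42 at X = 0.587 (the root in 0 < X < 1).

X = 0.587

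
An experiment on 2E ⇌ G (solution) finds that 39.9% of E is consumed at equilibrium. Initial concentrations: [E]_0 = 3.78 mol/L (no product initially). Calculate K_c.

K_c = 0.146 L/mol

Let X = conversion of E.
Concentrations: [E] = 3.78 − 3.78X; [G] = 1.89X.
At X = 0.399: [E] = 2.27, [G] = 0.754.
K_c = [G] / ([E]^2) = 0.146 L/mol.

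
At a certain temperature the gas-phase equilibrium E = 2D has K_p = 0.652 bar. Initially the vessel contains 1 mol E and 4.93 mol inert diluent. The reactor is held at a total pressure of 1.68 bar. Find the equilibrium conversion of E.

Basis: 1 mol E initially; let X = conversion of E. Extent ξ = X.
Species balance: n_E = 1 − X; n_D = 2X; n_I = 4.93 (inert).
Total moles n_T = 5.93 + X.
Mole fractions y_i = n_i/n_T; K_p = p_D^2 / (p_E) with p_i = y_i·P.
This yields a degree-2 equation in X; solving on (0,1), X = 0.538.

X = 0.538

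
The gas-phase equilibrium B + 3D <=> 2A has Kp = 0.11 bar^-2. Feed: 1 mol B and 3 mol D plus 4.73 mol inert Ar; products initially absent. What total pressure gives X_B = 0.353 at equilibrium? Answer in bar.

Basis: 1 mol B initially; let X = conversion of B. Extent ξ = X.
At extent ξ: n_B = 1 − X; n_D = 3 − 3X; n_A = 2X; n_I = 4.73 (inert).
n_T = Σnᵢ = 8.73 − 2X.
Kp = p_A^2 / (p_B p_D^3) with p_i = (n_i/n_T)·P.
At X = 0.353: the mole-fraction product g(X) = Π y_i^ν_i = 6.783. Since Kp = g(X)·P^{-2}, P = (g/Kp)^(1/2) = (6.783/0.11)^(1/2) = 7.85 bar.

P = 7.85 bar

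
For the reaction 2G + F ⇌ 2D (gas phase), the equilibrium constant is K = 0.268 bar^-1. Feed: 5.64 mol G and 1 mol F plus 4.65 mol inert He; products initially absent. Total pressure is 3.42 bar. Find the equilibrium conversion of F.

Let X = conversion of F (basis 1 mol F); extent of reaction ξ = X.
Mole table: n_G = 5.64 − 2X; n_F = 1 − X; n_D = 2X; n_I = 4.65 (inert).
Summing: n_T = 11.3 − X.
Mole fractions y_i = n_i/n_T; K = p_D^2 / (p_G^2 p_F) with p_i = y_i·P.
Setting this equal to 0.268 bar^-1 and taking the physical root (0 < X < 1) gives X = 0.487.

X = 0.487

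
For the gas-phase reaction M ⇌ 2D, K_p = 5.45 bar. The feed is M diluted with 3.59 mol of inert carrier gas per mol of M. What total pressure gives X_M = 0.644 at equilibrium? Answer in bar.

Take 1 mol M as basis and let X be its fractional conversion, so ξ = X.
Moles: n_M = 1 − X; n_D = 2X; n_I = 3.59 (inert).
n_T = Σnᵢ = 4.59 + X.
K_p = p_D^2 / (p_M) with p_i = (n_i/n_T)·P.
At X = 0.644: the mole-fraction product g(X) = Π y_i^ν_i = 0.8903. Since K_p = g(X)·P^{1}, P = (K_p/g)^(1/1) = (5.45/0.8903)^(1/1) = 6.12 bar.

P = 6.12 bar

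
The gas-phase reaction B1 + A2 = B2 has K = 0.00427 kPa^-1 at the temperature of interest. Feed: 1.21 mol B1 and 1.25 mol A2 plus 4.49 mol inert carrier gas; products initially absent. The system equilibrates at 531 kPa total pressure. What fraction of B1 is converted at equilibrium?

Basis: 1.21 mol B1 initially; let X = conversion of B1. Extent ξ = 1.21X.
At extent ξ: n_B1 = 1.21 − 1.21X; n_A2 = 1.25 − 1.21X; n_B2 = 1.21X; n_I = 4.49 (inert).
Summing: n_T = 6.95 − 1.21X.
y_i = n_i/n_T, p_i = y_i·P. K = p_B2 / (p_B1 p_A2).
Setting this equal to 0.00427 kPa^-1 and taking the physical root (0 < X < 1) gives X = 0.245.

X = 0.245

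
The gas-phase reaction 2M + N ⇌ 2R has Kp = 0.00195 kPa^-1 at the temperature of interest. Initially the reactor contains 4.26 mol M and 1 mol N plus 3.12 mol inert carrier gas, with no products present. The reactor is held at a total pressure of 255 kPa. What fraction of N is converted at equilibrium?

Basis: 1 mol N initially; let X = conversion of N. Extent ξ = X.
Moles: n_M = 4.26 − 2X; n_N = 1 − X; n_R = 2X; n_I = 3.12 (inert).
Total moles n_T = 8.38 − X.
Mole fractions y_i = n_i/n_T; Kp = p_R^2 / (p_M^2 p_N) with p_i = y_i·P.
Equating to 0.00195 kPa^-1 and solving on 0 < X < 1: X = 0.355.

X = 0.355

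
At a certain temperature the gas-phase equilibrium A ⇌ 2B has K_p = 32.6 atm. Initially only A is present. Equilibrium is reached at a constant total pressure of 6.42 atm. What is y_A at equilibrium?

Take 1 mol A as basis and let X be its fractional conversion, so ξ = X.
Species balance: n_A = 1 − X; n_B = 2X.
n_T = Σnᵢ = 1 + X.
With p_i = (n_i/n_T)P, K_p = p_B^2 / (p_A).
This yields a degree-2 equation in X; solving on (0,1), X = 0.748.
Then n_A = 0.252, n_T = 1.75, so y_A = 0.144.

y_A = 0.144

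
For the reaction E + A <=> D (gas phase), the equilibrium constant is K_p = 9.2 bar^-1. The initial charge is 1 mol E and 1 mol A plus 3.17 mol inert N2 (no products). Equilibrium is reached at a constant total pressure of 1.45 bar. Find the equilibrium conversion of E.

X = 0.560

Let X = conversion of E (basis 1 mol E); extent of reaction ξ = X.
Species balance: n_E = 1 − X; n_A = 1 − X; n_D = X; n_I = 3.17 (inert).
Summing: n_T = 5.17 − X.
With p_i = (n_i/n_T)P, K_p = p_D / (p_E p_A).
Equating to 9.2 bar^-1 and solving on 0 < X < 1: X = 0.560.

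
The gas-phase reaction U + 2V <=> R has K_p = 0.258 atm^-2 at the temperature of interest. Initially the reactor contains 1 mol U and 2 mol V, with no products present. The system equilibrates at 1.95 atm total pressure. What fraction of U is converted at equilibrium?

Let X = conversion of U (basis 1 mol U); extent of reaction ξ = X.
Species balance: n_U = 1 − X; n_V = 2 − 2X; n_R = X.
Summing: n_T = 3 − 2X.
With p_i = (n_i/n_T)P, K_p = p_R / (p_U p_V^2).
Substituting and setting equal to 0.258 atm^-2 gives a polynomial in X; the root in (0,1) is X = 0.259.

X = 0.259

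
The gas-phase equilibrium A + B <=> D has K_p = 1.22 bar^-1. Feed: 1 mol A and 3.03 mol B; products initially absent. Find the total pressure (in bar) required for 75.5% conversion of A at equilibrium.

Let X = conversion of A (basis 1 mol A); extent of reaction ξ = X.
Mole table: n_A = 1 − X; n_B = 3.03 − X; n_D = X.
Total moles n_T = 4.03 − X.
K_p = p_D / (p_A p_B) with p_i = (n_i/n_T)·P.
At X = 0.755: the mole-fraction product g(X) = Π y_i^ν_i = 4.436. Since K_p = g(X)·P^{-1}, P = (g/K_p)^(1/1) = (4.436/1.22)^(1/1) = 3.64 bar.

P = 3.64 bar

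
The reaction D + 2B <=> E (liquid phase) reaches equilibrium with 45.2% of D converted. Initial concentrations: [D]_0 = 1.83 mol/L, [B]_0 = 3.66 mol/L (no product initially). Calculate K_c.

K_c = 0.205 (mol/L)^-2

Let X = conversion of D.
Concentrations: [D] = 1.83 − 1.83X; [B] = 3.66 − 3.66X; [E] = 1.83X.
At X = 0.452: [D] = 1, [B] = 2.01, [E] = 0.827.
K_c = [E] / ([D] [B]^2) = 0.205 (mol/L)^-2.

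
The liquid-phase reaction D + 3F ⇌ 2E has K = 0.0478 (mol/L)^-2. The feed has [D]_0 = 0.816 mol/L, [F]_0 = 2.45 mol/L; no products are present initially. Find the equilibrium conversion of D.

X = 0.257

Let X = conversion of D; extent ξ = 0.816·X mol/L.
Concentrations: [D] = 0.816 − 0.816X; [F] = 2.45 − 2.45X; [E] = 1.63X.
K = [E]^2 / ([D] [F]^3).
Equating to 0.0478 (mol/L)^-2: the physical root is X = 0.257.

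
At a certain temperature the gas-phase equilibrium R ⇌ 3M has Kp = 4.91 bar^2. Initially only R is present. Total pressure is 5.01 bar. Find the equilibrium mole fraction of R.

Basis: 1 mol R initially; let X = conversion of R. Extent ξ = X.
Moles: n_R = 1 − X; n_M = 3X.
Summing: n_T = 1 + 2X.
y_i = n_i/n_T, p_i = y_i·P. Kp = p_M^3 / (p_R).
Equating to 4.91 bar^2 and solving on 0 < X < 1: X = 0.228.
Then n_R = 0.772, n_T = 1.46, so y_R = 0.530.

y_R = 0.530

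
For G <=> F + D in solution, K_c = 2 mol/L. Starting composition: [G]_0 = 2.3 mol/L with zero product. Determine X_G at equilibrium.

Let X = conversion of G; extent ξ = 2.3·X mol/L.
Concentrations: [G] = 2.3 − 2.3X; [F] = 2.3X; [D] = 2.3X.
K_c = [F] [D] / ([G]).
This equals 2 at X = 0.594 (the root in 0 < X < 1).

X = 0.594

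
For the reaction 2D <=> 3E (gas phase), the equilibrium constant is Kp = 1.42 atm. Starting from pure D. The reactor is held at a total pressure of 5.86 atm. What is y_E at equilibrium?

y_E = 0.429

Take 1 mol D as basis and let X be its fractional conversion, so ξ = 0.5X.
Species balance: n_D = 1 − X; n_E = 1.5X.
n_T = Σnᵢ = 1 + 0.5X.
Mole fractions y_i = n_i/n_T; Kp = p_E^3 / (p_D^2) with p_i = y_i·P.
Substituting and setting equal to 1.42 atm gives a polynomial in X; the root in (0,1) is X = 0.334.
Then n_E = 0.501, n_T = 1.17, so y_E = 0.429.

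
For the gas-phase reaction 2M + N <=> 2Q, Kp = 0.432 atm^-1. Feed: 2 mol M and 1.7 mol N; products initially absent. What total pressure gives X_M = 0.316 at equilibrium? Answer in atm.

P = 1.21 atm

Basis: 2 mol M initially; let X = conversion of M. Extent ξ = X.
Moles: n_M = 2 − 2X; n_N = 1.7 − X; n_Q = 2X.
Summing: n_T = 3.7 − X.
Kp = p_Q^2 / (p_M^2 p_N) with p_i = (n_i/n_T)·P.
At X = 0.316: the mole-fraction product g(X) = Π y_i^ν_i = 0.5219. Since Kp = g(X)·P^{-1}, P = (g/Kp)^(1/1) = (0.5219/0.432)^(1/1) = 1.21 atm.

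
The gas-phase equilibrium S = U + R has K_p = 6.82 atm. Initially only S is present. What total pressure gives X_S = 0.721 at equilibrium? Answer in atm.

P = 6.3 atm

Take 1 mol S as basis and let X be its fractional conversion, so ξ = X.
At extent ξ: n_S = 1 − X; n_U = X; n_R = X.
Total moles n_T = 1 + X.
K_p = p_U p_R / (p_S) with p_i = (n_i/n_T)·P.
At X = 0.721: the mole-fraction product g(X) = Π y_i^ν_i = 1.083. Since K_p = g(X)·P^{1}, P = (K_p/g)^(1/1) = (6.82/1.083)^(1/1) = 6.3 atm.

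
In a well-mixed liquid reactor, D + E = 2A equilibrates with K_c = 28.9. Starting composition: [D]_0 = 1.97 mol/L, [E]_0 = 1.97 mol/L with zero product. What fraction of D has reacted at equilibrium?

X = 0.729

Let X = conversion of D; extent ξ = 1.97·X mol/L.
Concentrations: [D] = 1.97 − 1.97X; [E] = 1.97 − 1.97X; [A] = 3.94X.
K_c = [A]^2 / ([D] [E]).
Equating to 28.9: the physical root is X = 0.729.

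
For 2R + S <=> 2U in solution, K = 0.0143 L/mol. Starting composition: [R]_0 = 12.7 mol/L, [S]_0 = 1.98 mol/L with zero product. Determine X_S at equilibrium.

Let X = conversion of S; extent ξ = 1.98·X mol/L.
Concentrations: [R] = 12.7 − 3.96X; [S] = 1.98 − 1.98X; [U] = 3.96X.
K = [U]^2 / ([R]^2 [S]).
Setting equal to 0.0143 and solving for X on (0,1) gives X = 0.376.

X = 0.376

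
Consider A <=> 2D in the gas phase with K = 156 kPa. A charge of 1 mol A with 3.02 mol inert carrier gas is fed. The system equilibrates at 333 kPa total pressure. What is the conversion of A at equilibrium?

X = 0.510

Let X = conversion of A (basis 1 mol A); extent of reaction ξ = X.
Species balance: n_A = 1 − X; n_D = 2X; n_I = 3.02 (inert).
n_T = Σnᵢ = 4.02 + X.
Mole fractions y_i = n_i/n_T; K = p_D^2 / (p_A) with p_i = y_i·P.
This yields a degree-2 equation in X; solving on (0,1), X = 0.510.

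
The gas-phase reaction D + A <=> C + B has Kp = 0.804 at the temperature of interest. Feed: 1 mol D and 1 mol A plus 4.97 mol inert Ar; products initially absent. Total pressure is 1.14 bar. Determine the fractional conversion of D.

Take 1 mol D as basis and let X be its fractional conversion, so ξ = X.
Species balance: n_D = 1 − X; n_A = 1 − X; n_C = X; n_B = X; n_I = 4.97 (inert).
Total moles n_T = 6.97 (Δν = 0, constant).
With p_i = (n_i/n_T)P, Kp = p_C p_B / (p_D p_A).
Equating to 0.804 and solving on 0 < X < 1: X = 0.473.

X = 0.473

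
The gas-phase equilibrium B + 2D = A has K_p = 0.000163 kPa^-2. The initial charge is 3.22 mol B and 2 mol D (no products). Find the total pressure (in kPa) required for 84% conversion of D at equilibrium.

Basis: 2 mol D initially; let X = conversion of D. Extent ξ = X.
Mole table: n_B = 3.22 − X; n_D = 2 − 2X; n_A = X.
n_T = Σnᵢ = 5.22 − 2X.
K_p = p_A / (p_B p_D^2) with p_i = (n_i/n_T)·P.
At X = 0.84: the mole-fraction product g(X) = Π y_i^ν_i = 43.19. Since K_p = g(X)·P^{-2}, P = (g/K_p)^(1/2) = (43.19/0.000163)^(1/2) = 515 kPa.

P = 515 kPa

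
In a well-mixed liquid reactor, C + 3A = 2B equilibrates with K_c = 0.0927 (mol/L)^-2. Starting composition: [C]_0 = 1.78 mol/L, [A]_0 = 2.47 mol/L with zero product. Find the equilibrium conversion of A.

Let X = conversion of A; extent ξ = 2.47X/3 mol/L.
Concentrations: [C] = 1.78 − 0.823X; [A] = 2.47 − 2.47X; [B] = 1.65X.
K_c = [B]^2 / ([C] [A]^3).
Equating to 0.0927 (mol/L)^-2: the physical root is X = 0.401.

X = 0.401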